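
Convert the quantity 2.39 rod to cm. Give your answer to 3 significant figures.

1 rod = 502.920 cm.
So 2.39 × 502.920 ≈ 1200 cm.

1200 cm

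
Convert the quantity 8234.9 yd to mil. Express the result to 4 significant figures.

1 yard = 36000.0 mils.
So 8234.9 × 36000.0 ≈ 2.965e+8 mil.

2.965e+8 mils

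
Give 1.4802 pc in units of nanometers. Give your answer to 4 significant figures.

4.567e+25 nm

1 parsec = 3.08568e+25 nm.
1.4802 × 3.08568e+25 ≈ 4.567e+25 nm.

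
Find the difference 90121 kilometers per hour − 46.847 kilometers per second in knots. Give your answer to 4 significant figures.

-42400 knots

90121 km/h = 48661.4 kn and 46.847 km/s = 91063.3 kn.
48661.4 − 91063.3 ≈ -42400 kn.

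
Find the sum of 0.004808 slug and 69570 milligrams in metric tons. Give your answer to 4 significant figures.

0.0001397 metric tons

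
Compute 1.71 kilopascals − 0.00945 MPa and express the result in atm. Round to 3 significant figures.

-0.0764 atm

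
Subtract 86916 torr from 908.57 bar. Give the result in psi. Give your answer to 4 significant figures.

908.57 bar = 13177.7 psi and 86916 torr = 1680.68 psi.
13177.7 − 1680.68 ≈ 11500 psi.

11500 psi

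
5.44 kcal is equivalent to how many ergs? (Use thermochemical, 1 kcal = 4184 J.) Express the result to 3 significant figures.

2.28e+11 erg

1 kilocalorie = 4.18400e+10 erg.
Then 5.44 × 4.18400e+10 ≈ 2.28e+11 erg.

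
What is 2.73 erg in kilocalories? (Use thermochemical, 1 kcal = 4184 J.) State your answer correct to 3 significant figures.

1 erg = 2.39006 × 10^-11 kcal.
Then 2.73 × 2.39006 × 10^-11 ≈ 6.52 × 10^-11 kcal.

6.52 × 10^-11 kcal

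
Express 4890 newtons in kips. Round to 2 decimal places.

1 newton = 0.000224809 kips.
Thus 4890 × 0.000224809 ≈ 1.10 kip.

1.10 kip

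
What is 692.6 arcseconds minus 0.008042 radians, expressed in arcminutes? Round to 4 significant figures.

-16.10 arcminutes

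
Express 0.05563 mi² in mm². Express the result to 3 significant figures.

1.44 × 10^11 mm²

1 square mile = 2.58999 × 10^12 square millimeters.
Thus 0.05563 × 2.58999 × 10^12 ≈ 1.44 × 10^11 mm².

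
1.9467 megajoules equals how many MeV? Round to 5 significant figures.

1.2150e+19 MeV

1 MJ = 6.24151e+18 megaelectronvolts.
Thus 1.9467 × 6.24151e+18 ≈ 1.2150e+19 MeV.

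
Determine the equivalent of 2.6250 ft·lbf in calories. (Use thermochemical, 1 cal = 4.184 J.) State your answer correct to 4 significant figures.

0.8506 cal

1 ft·lbf = 0.324048 calories.
2.6250 × 0.324048 ≈ 0.8506 cal.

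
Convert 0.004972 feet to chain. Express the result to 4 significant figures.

1 foot = 0.0151515 chains.
So 0.004972 × 0.0151515 ≈ 7.533e-5 chain.

7.533e-5 chains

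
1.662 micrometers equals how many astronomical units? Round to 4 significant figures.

1 micrometer = 6.68459 × 10^-18 au.
1.662 × 6.68459 × 10^-18 ≈ 1.111 × 10^-17 au.

1.111 × 10^-17 au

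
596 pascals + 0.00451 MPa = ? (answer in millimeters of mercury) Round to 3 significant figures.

596 Pa = 4.47037 mmHg and 0.00451 MPa = 33.8278 mmHg.
4.47037 + 33.8278 ≈ 38.3 mmHg.

38.3 millimeters of mercury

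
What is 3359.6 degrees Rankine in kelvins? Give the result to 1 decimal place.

1866.4 kelvins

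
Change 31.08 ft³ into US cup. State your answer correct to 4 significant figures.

3720 US cup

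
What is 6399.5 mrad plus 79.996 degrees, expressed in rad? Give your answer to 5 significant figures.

7.7957 rad

6399.5 mrad = 6.39950 rad and 79.996 ° = 1.39619 rad.
6.39950 + 1.39619 ≈ 7.7957 rad.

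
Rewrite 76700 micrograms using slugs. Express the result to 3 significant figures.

5.26e-6 slug

1 μg = 6.85218e-11 slug.
76700 × 6.85218e-11 ≈ 5.26e-6 slug.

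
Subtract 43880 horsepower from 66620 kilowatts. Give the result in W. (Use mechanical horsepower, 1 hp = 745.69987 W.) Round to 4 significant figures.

3.390e+7 W

66620 kW = 6.66200e+7 W and 43880 hp = 3.27213e+7 W.
6.66200e+7 − 3.27213e+7 ≈ 3.390e+7 W.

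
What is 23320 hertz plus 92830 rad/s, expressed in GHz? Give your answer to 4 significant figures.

23320 Hz = 2.33200e-5 GHz and 92830 rad/s = 1.47744e-5 GHz.
2.33200e-5 + 1.47744e-5 ≈ 3.809e-5 GHz.

3.809e-5 GHz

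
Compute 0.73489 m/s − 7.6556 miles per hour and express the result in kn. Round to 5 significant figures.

-5.2240 knots

0.73489 m/s = 1.42851 kn and 7.6556 mph = 6.65253 kn.
1.42851 − 6.65253 ≈ -5.2240 kn.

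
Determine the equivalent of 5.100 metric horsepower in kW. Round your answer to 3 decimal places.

3.751 kW

1 PS = 0.735499 kW.
Thus 5.100 × 0.735499 ≈ 3.751 kW.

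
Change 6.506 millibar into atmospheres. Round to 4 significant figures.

0.006421 atm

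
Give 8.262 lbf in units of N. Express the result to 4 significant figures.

36.75 N

1 lbf = 4.44822 N.
Then 8.262 × 4.44822 ≈ 36.75 N.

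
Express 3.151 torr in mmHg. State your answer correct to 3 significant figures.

1 torr = 1.00000 millimeters of mercury.
3.151 × 1.00000 ≈ 3.15 mmHg.

3.15 mmHg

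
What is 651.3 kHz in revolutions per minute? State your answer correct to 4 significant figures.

3.908 × 10^7 rpm

1 kilohertz = 60000.0 rpm.
651.3 × 60000.0 ≈ 3.908 × 10^7 rpm.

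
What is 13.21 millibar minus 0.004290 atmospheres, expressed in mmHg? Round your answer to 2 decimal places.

13.21 mbar = 9.90831 mmHg and 0.004290 atm = 3.26040 mmHg.
9.90831 − 3.26040 ≈ 6.65 mmHg.

6.65 mmHg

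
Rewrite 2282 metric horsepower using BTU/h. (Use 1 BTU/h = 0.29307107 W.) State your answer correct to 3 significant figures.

5.73e+6 BTU per hour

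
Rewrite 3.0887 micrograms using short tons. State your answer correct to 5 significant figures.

3.4047e-12 short ton

1 μg = 1.10231e-12 short tons.
Thus 3.0887 × 1.10231e-12 ≈ 3.4047e-12 short ton.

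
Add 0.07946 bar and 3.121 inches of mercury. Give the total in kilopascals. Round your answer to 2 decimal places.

18.51 kilopascals

0.07946 bar = 7.94600 kPa and 3.121 inHg = 10.5689 kPa.
7.94600 + 10.5689 ≈ 18.51 kPa.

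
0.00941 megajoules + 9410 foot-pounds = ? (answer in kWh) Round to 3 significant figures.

0.00616 kWh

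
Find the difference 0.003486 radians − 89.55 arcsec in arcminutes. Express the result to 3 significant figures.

10.5 arcmin

0.003486 rad = 11.9840 arcmin and 89.55 arcsec = 1.49250 arcmin.
11.9840 − 1.49250 ≈ 10.5 arcmin.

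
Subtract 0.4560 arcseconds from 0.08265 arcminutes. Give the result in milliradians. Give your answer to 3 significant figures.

0.0218 milliradians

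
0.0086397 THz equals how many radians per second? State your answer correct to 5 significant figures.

5.4285 × 10^10 radians per second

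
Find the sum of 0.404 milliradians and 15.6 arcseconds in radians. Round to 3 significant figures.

0.404 mrad = 0.000404000 rad and 15.6 arcsec = 7.56309 × 10^-5 rad.
0.000404000 + 7.56309 × 10^-5 ≈ 0.000480 rad.

0.000480 radians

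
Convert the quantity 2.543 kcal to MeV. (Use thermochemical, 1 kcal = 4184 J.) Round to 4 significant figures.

1 kilocalorie = 2.61145 × 10^16 MeV.
Then 2.543 × 2.61145 × 10^16 ≈ 6.641 × 10^16 MeV.

6.641 × 10^16 MeV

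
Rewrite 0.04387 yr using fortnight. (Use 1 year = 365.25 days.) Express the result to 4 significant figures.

1 yr = 26.0893 fortnight.
So 0.04387 × 26.0893 ≈ 1.145 fortnight.

1.145 fortnight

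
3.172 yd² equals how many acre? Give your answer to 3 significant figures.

0.000655 acre

1 square yard = 0.000206612 acres.
3.172 × 0.000206612 ≈ 0.000655 acre.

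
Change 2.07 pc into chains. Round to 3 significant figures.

1 pc = 1.53388 × 10^15 chain.
Then 2.07 × 1.53388 × 10^15 ≈ 3.18 × 10^15 chain.

3.18 × 10^15 chains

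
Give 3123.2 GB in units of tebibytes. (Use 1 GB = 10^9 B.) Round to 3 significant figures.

2.84 TiB

1 gigabyte = 0.000909495 TiB.
3123.2 × 0.000909495 ≈ 2.84 TiB.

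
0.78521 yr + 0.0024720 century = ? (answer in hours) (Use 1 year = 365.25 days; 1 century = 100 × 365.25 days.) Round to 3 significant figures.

9050 hours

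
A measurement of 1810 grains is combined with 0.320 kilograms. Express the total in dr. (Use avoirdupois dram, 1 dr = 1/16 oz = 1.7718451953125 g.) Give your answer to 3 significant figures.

1810 gr = 66.1943 dr and 0.320 kg = 180.603 dr.
66.1943 + 180.603 ≈ 247 dr.

247 drams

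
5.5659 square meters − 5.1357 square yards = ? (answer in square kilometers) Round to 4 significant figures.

1.272e-6 square kilometers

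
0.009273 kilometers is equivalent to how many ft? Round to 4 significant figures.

30.42 feet

1 km = 3280.84 ft.
Thus 0.009273 × 3280.84 ≈ 30.42 ft.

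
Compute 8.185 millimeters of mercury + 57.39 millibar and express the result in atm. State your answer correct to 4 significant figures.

0.06741 atm

8.185 mmHg = 0.0107697 atm and 57.39 mbar = 0.0566395 atm.
0.0107697 + 0.0566395 ≈ 0.06741 atm.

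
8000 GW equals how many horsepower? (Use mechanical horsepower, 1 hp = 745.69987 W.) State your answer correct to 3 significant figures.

1 gigawatt = 1.34102 × 10^6 horsepower.
So 8000 × 1.34102 × 10^6 ≈ 1.07 × 10^10 hp.

1.07 × 10^10 hp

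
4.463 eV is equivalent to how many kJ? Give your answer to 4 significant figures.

1 electronvolt = 1.60218e-22 kJ.
4.463 × 1.60218e-22 ≈ 7.151e-22 kJ.

7.151e-22 kJ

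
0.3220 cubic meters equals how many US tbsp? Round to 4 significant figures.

21780 US tbsp

1 cubic meter = 67628.0 US tablespoons.
Then 0.3220 × 67628.0 ≈ 21780 US tbsp.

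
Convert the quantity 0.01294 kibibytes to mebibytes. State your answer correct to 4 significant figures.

1.264e-5 MiB

1 KiB = 0.0009765625 MiB.
Thus 0.01294 × 0.0009765625 ≈ 1.264e-5 MiB.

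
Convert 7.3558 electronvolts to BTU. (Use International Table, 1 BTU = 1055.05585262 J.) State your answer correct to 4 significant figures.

1.117 × 10^-21 BTU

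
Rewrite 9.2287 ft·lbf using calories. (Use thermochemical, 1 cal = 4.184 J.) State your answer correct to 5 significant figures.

2.9905 cal

1 ft·lbf = 0.324048 calories.
Then 9.2287 × 0.324048 ≈ 2.9905 cal.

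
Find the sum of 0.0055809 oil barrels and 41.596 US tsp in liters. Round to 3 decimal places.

1.092 L

0.0055809 bbl = 0.887292 L and 41.596 US tsp = 0.205023 L.
0.887292 + 0.205023 ≈ 1.092 L.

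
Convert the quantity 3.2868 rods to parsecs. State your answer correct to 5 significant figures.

5.3570e-16 parsecs

1 rod = 1.62985e-16 parsecs.
3.2868 × 1.62985e-16 ≈ 5.3570e-16 pc.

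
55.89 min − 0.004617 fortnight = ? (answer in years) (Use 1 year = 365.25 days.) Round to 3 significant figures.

-7.07e-5 yr

55.89 min = 0.000106263 yr and 0.004617 fortnight = 0.000176969 yr.
0.000106263 − 0.000176969 ≈ -7.07e-5 yr.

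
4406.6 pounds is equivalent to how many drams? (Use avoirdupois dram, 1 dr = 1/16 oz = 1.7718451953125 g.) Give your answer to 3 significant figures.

1.13e+6 dr

1 lb = 256.000 drams.
4406.6 × 256.000 ≈ 1.13e+6 dr.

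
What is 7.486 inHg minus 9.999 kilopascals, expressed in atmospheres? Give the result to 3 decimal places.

7.486 inHg = 0.250190 atm and 9.999 kPa = 0.0986825 atm.
0.250190 − 0.0986825 ≈ 0.152 atm.

0.152 atmospheres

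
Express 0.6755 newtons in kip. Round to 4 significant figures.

0.0001519 kip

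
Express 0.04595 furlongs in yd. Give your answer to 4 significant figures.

10.11 yd

1 furlong = 220.000 yards.
Thus 0.04595 × 220.000 ≈ 10.11 yd.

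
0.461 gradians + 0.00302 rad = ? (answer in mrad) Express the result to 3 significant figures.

10.3 milliradians

0.461 grad = 7.24137 mrad and 0.00302 rad = 3.02000 mrad.
7.24137 + 3.02000 ≈ 10.3 mrad.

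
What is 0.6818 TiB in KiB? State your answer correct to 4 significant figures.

7.321e+8 KiB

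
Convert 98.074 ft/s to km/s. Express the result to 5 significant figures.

1 foot per second = 0.000304800 km/s.
98.074 × 0.000304800 ≈ 0.029893 km/s.

0.029893 kilometers per second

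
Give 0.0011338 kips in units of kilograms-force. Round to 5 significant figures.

0.51428 kgf

1 kip = 453.592 kgf.
So 0.0011338 × 453.592 ≈ 0.51428 kgf.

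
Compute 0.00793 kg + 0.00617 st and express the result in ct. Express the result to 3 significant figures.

236 carats

0.00793 kg = 39.6500 ct and 0.00617 st = 195.907 ct.
39.6500 + 195.907 ≈ 236 ct.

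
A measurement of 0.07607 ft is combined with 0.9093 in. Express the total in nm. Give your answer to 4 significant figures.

4.628e+7 nm

0.07607 ft = 2.31861e+7 nm and 0.9093 in = 2.30962e+7 nm.
2.31861e+7 + 2.30962e+7 ≈ 4.628e+7 nm.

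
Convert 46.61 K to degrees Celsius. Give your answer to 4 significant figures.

-226.5 °C

K = °C + 273.15.
Applying the formula gives -226.5 °C.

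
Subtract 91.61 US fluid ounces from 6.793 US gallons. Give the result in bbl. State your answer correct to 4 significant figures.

0.1447 bbl

6.793 US gal = 0.161738 bbl and 91.61 US fl oz = 0.0170406 bbl.
0.161738 − 0.0170406 ≈ 0.1447 bbl.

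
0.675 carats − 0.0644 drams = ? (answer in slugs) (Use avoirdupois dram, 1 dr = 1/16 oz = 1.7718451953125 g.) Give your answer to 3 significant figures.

1.43e-6 slug

0.675 ct = 9.25044e-6 slug and 0.0644 dr = 7.81880e-6 slug.
9.25044e-6 − 7.81880e-6 ≈ 1.43e-6 slug.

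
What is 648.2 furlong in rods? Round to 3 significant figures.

1 furlong = 40.0000 rods.
Then 648.2 × 40.0000 ≈ 25900 rod.

25900 rods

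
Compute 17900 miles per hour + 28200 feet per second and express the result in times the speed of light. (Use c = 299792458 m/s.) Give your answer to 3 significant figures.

17900 mph = 2.66919e-5 c and 28200 ft/s = 2.86710e-5 c.
2.66919e-5 + 2.86710e-5 ≈ 5.54e-5 c.

5.54e-5 times the speed of light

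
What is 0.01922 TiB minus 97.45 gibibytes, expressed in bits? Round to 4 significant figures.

-6.680 × 10^11 bit

0.01922 TiB = 1.69061 × 10^11 bit and 97.45 GiB = 8.37089 × 10^11 bit.
1.69061 × 10^11 − 8.37089 × 10^11 ≈ -6.680 × 10^11 bit.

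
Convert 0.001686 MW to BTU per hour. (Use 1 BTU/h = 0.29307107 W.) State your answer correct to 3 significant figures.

1 megawatt = 3.41214 × 10^6 BTU per hour.
Then 0.001686 × 3.41214 × 10^6 ≈ 5750 BTU/h.

5750 BTU/h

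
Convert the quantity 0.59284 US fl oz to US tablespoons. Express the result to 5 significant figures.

1 US fluid ounce = 2.00000 US tbsp.
Thus 0.59284 × 2.00000 ≈ 1.1857 US tbsp.

1.1857 US tbsp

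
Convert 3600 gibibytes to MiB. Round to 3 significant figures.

3.69 × 10^6 MiB

1 gibibyte = 1024.00 mebibytes.
3600 × 1024.00 ≈ 3.69 × 10^6 MiB.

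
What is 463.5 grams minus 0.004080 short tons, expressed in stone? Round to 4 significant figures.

-0.5099 st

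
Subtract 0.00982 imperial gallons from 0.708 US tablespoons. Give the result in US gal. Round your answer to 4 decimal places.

-0.0090 US gal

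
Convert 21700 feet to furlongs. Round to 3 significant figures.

32.9 furlong

1 foot = 0.00151515 furlong.
So 21700 × 0.00151515 ≈ 32.9 furlong.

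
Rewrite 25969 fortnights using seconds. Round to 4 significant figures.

3.141 × 10^10 seconds

1 fortnight = 1.20960 × 10^6 s.
Then 25969 × 1.20960 × 10^6 ≈ 3.141 × 10^10 s.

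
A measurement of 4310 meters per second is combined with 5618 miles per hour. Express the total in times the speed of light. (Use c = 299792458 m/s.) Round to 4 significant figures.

4310 m/s = 1.43766e-5 c and 5618 mph = 8.37736e-6 c.
1.43766e-5 + 8.37736e-6 ≈ 2.275e-5 c.

2.275e-5 c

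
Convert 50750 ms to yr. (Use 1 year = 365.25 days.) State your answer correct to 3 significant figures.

1 ms = 3.16881e-11 years.
50750 × 3.16881e-11 ≈ 1.61e-6 yr.

1.61e-6 yr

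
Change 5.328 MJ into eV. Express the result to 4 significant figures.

1 megajoule = 6.24151 × 10^24 electronvolts.
Then 5.328 × 6.24151 × 10^24 ≈ 3.325 × 10^25 eV.

3.325 × 10^25 eV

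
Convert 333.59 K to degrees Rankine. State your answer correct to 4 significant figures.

600.5 degrees Rankine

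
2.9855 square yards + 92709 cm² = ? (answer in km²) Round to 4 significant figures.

2.9855 yd² = 2.49626e-6 km² and 92709 cm² = 9.27090e-6 km².
2.49626e-6 + 9.27090e-6 ≈ 1.177e-5 km².

1.177e-5 km²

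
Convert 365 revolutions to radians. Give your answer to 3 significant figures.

2290 rad

1 rev = 6.28319 radians.
So 365 × 6.28319 ≈ 2290 rad.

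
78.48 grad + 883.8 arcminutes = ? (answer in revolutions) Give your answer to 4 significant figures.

0.2371 rev

78.48 grad = 0.196200 rev and 883.8 arcmin = 0.0409167 rev.
0.196200 + 0.0409167 ≈ 0.2371 rev.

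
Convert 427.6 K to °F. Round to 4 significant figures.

K = (°F + 459.67) × 5/9.
Applying the formula gives 310.0 °F.

310.0 degrees Fahrenheit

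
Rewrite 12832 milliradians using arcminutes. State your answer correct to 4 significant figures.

1 milliradian = 3.43775 arcminutes.
Then 12832 × 3.43775 ≈ 44110 arcmin.

44110 arcmin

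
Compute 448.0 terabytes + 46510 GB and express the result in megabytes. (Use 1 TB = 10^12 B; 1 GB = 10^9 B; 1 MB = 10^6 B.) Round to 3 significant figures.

4.95 × 10^8 megabytes

448.0 TB = 4.48000 × 10^8 MB and 46510 GB = 4.65100 × 10^7 MB.
4.48000 × 10^8 + 4.65100 × 10^7 ≈ 4.95 × 10^8 MB.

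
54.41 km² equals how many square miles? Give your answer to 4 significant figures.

21.01 mi²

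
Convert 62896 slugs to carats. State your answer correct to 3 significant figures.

1 slug = 72969.5 ct.
Then 62896 × 72969.5 ≈ 4.59e+9 ct.

4.59e+9 carats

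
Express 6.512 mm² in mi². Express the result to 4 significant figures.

2.514e-12 mi²

1 mm² = 3.86102e-13 square miles.
So 6.512 × 3.86102e-13 ≈ 2.514e-12 mi².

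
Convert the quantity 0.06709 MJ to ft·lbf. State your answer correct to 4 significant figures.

49480 ft·lbf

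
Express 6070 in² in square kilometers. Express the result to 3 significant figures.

3.92 × 10^-6 square kilometers

1 square inch = 6.45160 × 10^-10 square kilometers.
Thus 6070 × 6.45160 × 10^-10 ≈ 3.92 × 10^-6 km².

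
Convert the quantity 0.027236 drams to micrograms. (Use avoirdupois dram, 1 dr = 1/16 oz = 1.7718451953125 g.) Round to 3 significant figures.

48300 μg

1 dram = 1.77185 × 10^6 μg.
Thus 0.027236 × 1.77185 × 10^6 ≈ 48300 μg.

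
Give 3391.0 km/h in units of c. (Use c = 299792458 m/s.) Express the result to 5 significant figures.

1 kilometer per hour = 9.26567e-10 times the speed of light.
3391.0 × 9.26567e-10 ≈ 3.1420e-6 c.

3.1420e-6 times the speed of light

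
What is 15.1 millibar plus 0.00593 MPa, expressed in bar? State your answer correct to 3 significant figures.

15.1 mbar = 0.0151000 bar and 0.00593 MPa = 0.0593000 bar.
0.0151000 + 0.0593000 ≈ 0.0744 bar.

0.0744 bar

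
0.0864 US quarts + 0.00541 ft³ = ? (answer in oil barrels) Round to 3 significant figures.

0.0864 US qt = 0.000514286 bbl and 0.00541 ft³ = 0.000963562 bbl.
0.000514286 + 0.000963562 ≈ 0.00148 bbl.

0.00148 oil barrels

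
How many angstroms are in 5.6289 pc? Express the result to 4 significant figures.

1.737e+27 angstroms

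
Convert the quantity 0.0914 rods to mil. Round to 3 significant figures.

18100 mil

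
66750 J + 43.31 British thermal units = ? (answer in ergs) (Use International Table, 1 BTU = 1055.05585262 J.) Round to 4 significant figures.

1.124e+12 ergs

66750 J = 6.67500e+11 erg and 43.31 BTU = 4.56945e+11 erg.
6.67500e+11 + 4.56945e+11 ≈ 1.124e+12 erg.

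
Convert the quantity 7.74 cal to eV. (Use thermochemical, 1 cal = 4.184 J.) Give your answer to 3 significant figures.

1 calorie = 2.61145 × 10^19 eV.
Then 7.74 × 2.61145 × 10^19 ≈ 2.02 × 10^20 eV.

2.02 × 10^20 electronvolts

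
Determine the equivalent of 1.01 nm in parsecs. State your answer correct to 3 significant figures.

1 nm = 3.24078e-26 pc.
Then 1.01 × 3.24078e-26 ≈ 3.27e-26 pc.

3.27e-26 parsecs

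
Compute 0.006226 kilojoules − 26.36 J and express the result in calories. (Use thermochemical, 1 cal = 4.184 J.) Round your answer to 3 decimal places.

-4.812 cal

0.006226 kJ = 1.48805 cal and 26.36 J = 6.30019 cal.
1.48805 − 6.30019 ≈ -4.812 cal.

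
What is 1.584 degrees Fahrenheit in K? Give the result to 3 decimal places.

256.252 K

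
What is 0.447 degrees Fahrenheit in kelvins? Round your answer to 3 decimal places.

255.621 K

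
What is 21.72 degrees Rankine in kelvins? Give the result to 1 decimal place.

°R = K × 9/5.
Applying the formula gives 12.1 K.

12.1 K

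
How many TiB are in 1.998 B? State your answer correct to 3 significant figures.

1 byte = 9.09495e-13 tebibytes.
1.998 × 9.09495e-13 ≈ 1.82e-12 TiB.

1.82e-12 TiB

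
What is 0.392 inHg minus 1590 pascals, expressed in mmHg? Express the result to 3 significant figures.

0.392 inHg = 9.95680 mmHg and 1590 Pa = 11.9260 mmHg.
9.95680 − 11.9260 ≈ -1.97 mmHg.

-1.97 mmHg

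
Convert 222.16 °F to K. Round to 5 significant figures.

378.79 kelvins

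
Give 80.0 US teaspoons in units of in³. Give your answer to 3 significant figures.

24.1 cubic inches

1 US teaspoon = 0.300781 in³.
Then 80.0 × 0.300781 ≈ 24.1 in³.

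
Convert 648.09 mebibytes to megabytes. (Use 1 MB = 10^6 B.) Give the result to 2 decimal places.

679.57 megabytes

1 mebibyte = 1.04858 MB.
So 648.09 × 1.04858 ≈ 679.57 MB.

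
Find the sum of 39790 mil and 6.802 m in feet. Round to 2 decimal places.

39790 mil = 3.31583 ft and 6.802 m = 22.3163 ft.
3.31583 + 22.3163 ≈ 25.63 ft.

25.63 ft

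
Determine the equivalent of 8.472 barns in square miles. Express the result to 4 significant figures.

3.271 × 10^-34 square miles

1 barn = 3.86102 × 10^-35 mi².
So 8.472 × 3.86102 × 10^-35 ≈ 3.271 × 10^-34 mi².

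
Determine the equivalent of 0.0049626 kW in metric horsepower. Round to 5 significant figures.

1 kilowatt = 1.35962 PS.
Thus 0.0049626 × 1.35962 ≈ 0.0067473 PS.

0.0067473 PS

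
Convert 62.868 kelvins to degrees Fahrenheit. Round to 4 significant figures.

-346.5 °F

K = (°F + 459.67) × 5/9.
Applying the formula gives -346.5 °F.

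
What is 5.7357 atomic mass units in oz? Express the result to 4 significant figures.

3.360e-25 oz

1 u = 5.85738e-26 ounces.
So 5.7357 × 5.85738e-26 ≈ 3.360e-25 oz.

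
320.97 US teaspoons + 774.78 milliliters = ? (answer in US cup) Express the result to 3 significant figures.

320.97 US tsp = 6.686875 US cup and 774.78 mL = 3.274804 US cup.
6.686875 + 3.274804 ≈ 9.96 US cup.

9.96 US cup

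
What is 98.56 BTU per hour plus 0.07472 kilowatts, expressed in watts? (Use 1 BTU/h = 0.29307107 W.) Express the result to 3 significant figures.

104 watts

98.56 BTU/h = 28.8851 W and 0.07472 kW = 74.7200 W.
28.8851 + 74.7200 ≈ 104 W.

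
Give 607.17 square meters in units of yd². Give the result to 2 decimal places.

1 m² = 1.19599 yd².
607.17 × 1.19599 ≈ 726.17 yd².

726.17 yd²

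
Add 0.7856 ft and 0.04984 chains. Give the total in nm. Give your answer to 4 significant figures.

1.242e+9 nanometers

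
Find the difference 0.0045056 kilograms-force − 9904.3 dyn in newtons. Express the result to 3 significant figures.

-0.0549 N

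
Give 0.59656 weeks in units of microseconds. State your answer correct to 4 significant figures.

1 week = 6.04800 × 10^11 microseconds.
Thus 0.59656 × 6.04800 × 10^11 ≈ 3.608 × 10^11 μs.

3.608 × 10^11 μs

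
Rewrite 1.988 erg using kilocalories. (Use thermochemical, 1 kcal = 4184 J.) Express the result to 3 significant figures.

1 erg = 2.39006 × 10^-11 kcal.
Thus 1.988 × 2.39006 × 10^-11 ≈ 4.75 × 10^-11 kcal.

4.75 × 10^-11 kilocalories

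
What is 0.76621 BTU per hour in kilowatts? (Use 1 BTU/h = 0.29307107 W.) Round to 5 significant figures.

1 BTU per hour = 0.000293071 kilowatts.
Then 0.76621 × 0.000293071 ≈ 0.00022455 kW.

0.00022455 kilowatts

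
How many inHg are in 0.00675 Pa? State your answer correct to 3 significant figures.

1 pascal = 0.000295300 inHg.
Thus 0.00675 × 0.000295300 ≈ 1.99 × 10^-6 inHg.

1.99 × 10^-6 inHg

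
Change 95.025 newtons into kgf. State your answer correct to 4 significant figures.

9.690 kilograms-force

1 newton = 0.101972 kilograms-force.
Then 95.025 × 0.101972 ≈ 9.690 kgf.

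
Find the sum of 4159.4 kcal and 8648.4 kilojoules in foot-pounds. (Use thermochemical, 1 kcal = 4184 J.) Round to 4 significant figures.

4159.4 kcal = 1.28357 × 10^7 ft·lbf and 8648.4 kJ = 6.37873 × 10^6 ft·lbf.
1.28357 × 10^7 + 6.37873 × 10^6 ≈ 1.921 × 10^7 ft·lbf.

1.921 × 10^7 ft·lbf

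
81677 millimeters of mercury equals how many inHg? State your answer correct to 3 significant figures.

1 millimeter of mercury = 0.0393701 inHg.
Then 81677 × 0.0393701 ≈ 3220 inHg.

3220 inHg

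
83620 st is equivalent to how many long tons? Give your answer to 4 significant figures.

522.6 long tons

1 stone = 0.00625000 long tons.
Then 83620 × 0.00625000 ≈ 522.6 long ton.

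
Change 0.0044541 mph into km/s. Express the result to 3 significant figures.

1.99e-6 km/s

1 mph = 0.000447040 km/s.
Then 0.0044541 × 0.000447040 ≈ 1.99e-6 km/s.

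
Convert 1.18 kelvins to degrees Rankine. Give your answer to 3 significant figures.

°R = K × 9/5.
Applying the formula gives 2.12 °R.

2.12 °R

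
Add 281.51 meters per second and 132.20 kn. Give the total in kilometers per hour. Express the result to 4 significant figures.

281.51 m/s = 1013.44 km/h and 132.20 kn = 244.834 km/h.
1013.44 + 244.834 ≈ 1258 km/h.

1258 kilometers per hour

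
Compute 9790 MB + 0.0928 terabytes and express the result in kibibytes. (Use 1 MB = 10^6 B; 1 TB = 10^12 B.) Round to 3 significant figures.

9790 MB = 9.56055e+6 KiB and 0.0928 TB = 9.06250e+7 KiB.
9.56055e+6 + 9.06250e+7 ≈ 1.00e+8 KiB.

1.00e+8 KiB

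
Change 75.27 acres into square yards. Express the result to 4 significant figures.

364300 yd²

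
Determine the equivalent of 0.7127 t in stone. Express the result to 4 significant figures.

1 t = 157.473 st.
0.7127 × 157.473 ≈ 112.2 st.

112.2 st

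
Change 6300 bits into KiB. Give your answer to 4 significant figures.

0.7690 kibibytes

1 bit = 0.000122070 KiB.
So 6300 × 0.000122070 ≈ 0.7690 KiB.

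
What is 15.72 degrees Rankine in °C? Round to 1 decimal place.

-264.4 °C

°R = (°C + 273.15) × 9/5.
Applying the formula gives -264.4 °C.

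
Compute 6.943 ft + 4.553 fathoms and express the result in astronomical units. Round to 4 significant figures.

6.981e-11 au

6.943 ft = 1.41461e-11 au and 4.553 fathom = 5.56594e-11 au.
1.41461e-11 + 5.56594e-11 ≈ 6.981e-11 au.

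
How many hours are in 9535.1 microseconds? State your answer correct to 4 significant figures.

2.649e-6 h

1 μs = 2.77778e-10 h.
9535.1 × 2.77778e-10 ≈ 2.649e-6 h.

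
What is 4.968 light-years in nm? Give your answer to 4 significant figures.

4.700e+25 nm

1 light-year = 9.46073e+24 nm.
Then 4.968 × 9.46073e+24 ≈ 4.700e+25 nm.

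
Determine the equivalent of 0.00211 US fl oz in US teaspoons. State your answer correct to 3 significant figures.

1 US fl oz = 6.00000 US tsp.
So 0.00211 × 6.00000 ≈ 0.0127 US tsp.

0.0127 US tsp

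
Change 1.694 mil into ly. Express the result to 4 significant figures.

1 mil = 2.68478e-21 light-years.
Thus 1.694 × 2.68478e-21 ≈ 4.548e-21 ly.

4.548e-21 light-years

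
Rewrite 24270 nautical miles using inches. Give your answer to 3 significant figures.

1 nautical mile = 72913.4 in.
24270 × 72913.4 ≈ 1.77 × 10^9 in.

1.77 × 10^9 in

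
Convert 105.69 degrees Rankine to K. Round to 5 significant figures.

58.717 kelvins

°R = K × 9/5.
Applying the formula gives 58.717 K.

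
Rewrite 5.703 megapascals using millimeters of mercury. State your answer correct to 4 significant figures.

1 MPa = 7500.62 mmHg.
5.703 × 7500.62 ≈ 42780 mmHg.

42780 mmHg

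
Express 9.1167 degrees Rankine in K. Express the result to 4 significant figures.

°R = K × 9/5.
Applying the formula gives 5.065 K.

5.065 kelvins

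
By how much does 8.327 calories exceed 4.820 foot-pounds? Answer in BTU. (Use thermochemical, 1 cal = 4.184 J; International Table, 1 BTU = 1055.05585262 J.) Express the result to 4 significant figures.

8.327 cal = 0.0330221 BTU and 4.820 ft·lbf = 0.00619403 BTU.
0.0330221 − 0.00619403 ≈ 0.02683 BTU.

0.02683 BTU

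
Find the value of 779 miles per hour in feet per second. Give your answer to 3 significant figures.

1 mile per hour = 1.46667 feet per second.
So 779 × 1.46667 ≈ 1140 ft/s.

1140 ft/s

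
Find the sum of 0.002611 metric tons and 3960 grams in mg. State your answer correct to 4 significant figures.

6.571e+6 mg

0.002611 t = 2.61100e+6 mg and 3960 g = 3.96000e+6 mg.
2.61100e+6 + 3.96000e+6 ≈ 6.571e+6 mg.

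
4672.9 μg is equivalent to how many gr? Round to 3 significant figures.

1 μg = 1.54324e-5 gr.
Thus 4672.9 × 1.54324e-5 ≈ 0.0721 gr.

0.0721 gr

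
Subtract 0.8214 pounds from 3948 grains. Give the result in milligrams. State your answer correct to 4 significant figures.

-116800 milligrams

3948 gr = 255826 mg and 0.8214 lb = 372581 mg.
255826 − 372581 ≈ -116800 mg.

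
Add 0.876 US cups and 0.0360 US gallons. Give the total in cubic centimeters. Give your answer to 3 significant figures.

0.876 US cup = 207.251 cm³ and 0.0360 US gal = 136.275 cm³.
207.251 + 136.275 ≈ 344 cm³.

344 cubic centimeters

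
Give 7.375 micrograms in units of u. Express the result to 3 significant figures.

4.44 × 10^18 u

1 microgram = 6.02214 × 10^17 atomic mass units.
So 7.375 × 6.02214 × 10^17 ≈ 4.44 × 10^18 u.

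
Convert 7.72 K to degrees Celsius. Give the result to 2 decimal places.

-265.43 degrees Celsius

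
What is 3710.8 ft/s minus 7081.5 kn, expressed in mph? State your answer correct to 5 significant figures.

3710.8 ft/s = 2530.091 mph and 7081.5 kn = 8149.245 mph.
2530.091 − 8149.245 ≈ -5619.2 mph.

-5619.2 mph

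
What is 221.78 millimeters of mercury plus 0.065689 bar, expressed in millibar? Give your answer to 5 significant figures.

361.37 mbar

221.78 mmHg = 295.682 mbar and 0.065689 bar = 65.6890 mbar.
295.682 + 65.6890 ≈ 361.37 mbar.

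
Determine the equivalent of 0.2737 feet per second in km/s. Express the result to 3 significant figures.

8.34e-5 km/s

1 foot per second = 0.000304800 kilometers per second.
Thus 0.2737 × 0.000304800 ≈ 8.34e-5 km/s.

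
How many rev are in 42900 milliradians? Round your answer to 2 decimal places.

6.83 revolutions

1 mrad = 0.000159155 revolutions.
Thus 42900 × 0.000159155 ≈ 6.83 rev.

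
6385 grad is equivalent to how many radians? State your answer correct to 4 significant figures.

1 grad = 0.0157080 radians.
6385 × 0.0157080 ≈ 100.3 rad.

100.3 radians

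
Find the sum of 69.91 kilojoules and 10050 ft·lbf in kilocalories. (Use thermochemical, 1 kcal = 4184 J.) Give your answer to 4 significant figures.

69.91 kJ = 16.7089 kcal and 10050 ft·lbf = 3.25669 kcal.
16.7089 + 3.25669 ≈ 19.97 kcal.

19.97 kcal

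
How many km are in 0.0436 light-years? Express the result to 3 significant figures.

1 ly = 9.46073e+12 km.
Thus 0.0436 × 9.46073e+12 ≈ 4.12e+11 km.

4.12e+11 km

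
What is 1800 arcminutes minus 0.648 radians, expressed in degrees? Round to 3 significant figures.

-7.13 °

1800 arcmin = 30.0000 ° and 0.648 rad = 37.1277 °.
30.0000 − 37.1277 ≈ -7.13 °.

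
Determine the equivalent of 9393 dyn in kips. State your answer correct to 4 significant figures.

2.112 × 10^-5 kips

1 dyn = 2.24809 × 10^-9 kip.
Then 9393 × 2.24809 × 10^-9 ≈ 2.112 × 10^-5 kip.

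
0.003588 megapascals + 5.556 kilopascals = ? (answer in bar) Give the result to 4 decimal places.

0.0914 bar

0.003588 MPa = 0.0358800 bar and 5.556 kPa = 0.0555600 bar.
0.0358800 + 0.0555600 ≈ 0.0914 bar.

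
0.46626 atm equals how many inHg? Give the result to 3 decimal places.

13.951 inches of mercury

1 atm = 29.9213 inches of mercury.
0.46626 × 29.9213 ≈ 13.951 inHg.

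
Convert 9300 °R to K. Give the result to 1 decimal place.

5166.7 K

°R = K × 9/5.
Applying the formula gives 5166.7 K.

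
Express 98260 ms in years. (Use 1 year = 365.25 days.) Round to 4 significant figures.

3.114e-6 yr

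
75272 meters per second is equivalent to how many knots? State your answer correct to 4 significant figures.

1 m/s = 1.94384 kn.
Thus 75272 × 1.94384 ≈ 146300 kn.

146300 knots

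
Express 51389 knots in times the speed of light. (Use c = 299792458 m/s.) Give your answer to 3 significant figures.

8.82 × 10^-5 c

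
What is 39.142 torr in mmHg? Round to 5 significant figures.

1 torr = 1.00000 mmHg.
39.142 × 1.00000 ≈ 39.142 mmHg.

39.142 mmHg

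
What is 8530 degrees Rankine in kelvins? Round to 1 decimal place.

4738.9 kelvins

°R = K × 9/5.
Applying the formula gives 4738.9 K.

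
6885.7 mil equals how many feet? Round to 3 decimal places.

1 mil = 8.33333 × 10^-5 ft.
Thus 6885.7 × 8.33333 × 10^-5 ≈ 0.574 ft.

0.574 feet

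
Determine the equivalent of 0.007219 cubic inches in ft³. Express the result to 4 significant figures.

4.178e-6 ft³

1 cubic inch = 0.000578704 cubic feet.
Then 0.007219 × 0.000578704 ≈ 4.178e-6 ft³.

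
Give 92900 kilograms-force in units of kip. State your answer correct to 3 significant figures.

205 kip

1 kilogram-force = 0.00220462 kips.
92900 × 0.00220462 ≈ 205 kip.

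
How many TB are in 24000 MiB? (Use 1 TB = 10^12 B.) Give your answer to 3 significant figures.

0.0252 terabytes

1 MiB = 1.04858e-6 terabytes.
Then 24000 × 1.04858e-6 ≈ 0.0252 TB.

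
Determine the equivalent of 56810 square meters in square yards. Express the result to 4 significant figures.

67940 square yards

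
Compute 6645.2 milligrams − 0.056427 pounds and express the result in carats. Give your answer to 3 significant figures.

-94.7 carats

6645.2 mg = 33.2260 ct and 0.056427 lb = 127.974 ct.
33.2260 − 127.974 ≈ -94.7 ct.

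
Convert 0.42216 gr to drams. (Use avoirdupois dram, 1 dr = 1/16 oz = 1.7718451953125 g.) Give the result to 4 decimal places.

1 grain = 0.0365714 dr.
Thus 0.42216 × 0.0365714 ≈ 0.0154 dr.

0.0154 drams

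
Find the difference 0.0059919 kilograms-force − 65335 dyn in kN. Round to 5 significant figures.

-0.00059459 kN

0.0059919 kgf = 5.87605e-5 kN and 65335 dyn = 0.000653350 kN.
5.87605e-5 − 0.000653350 ≈ -0.00059459 kN.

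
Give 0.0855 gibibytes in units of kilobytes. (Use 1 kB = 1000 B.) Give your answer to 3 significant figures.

1 GiB = 1.07374e+6 kilobytes.
So 0.0855 × 1.07374e+6 ≈ 91800 kB.

91800 kilobytes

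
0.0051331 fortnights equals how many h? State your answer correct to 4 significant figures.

1 fortnight = 336.000 h.
Then 0.0051331 × 336.000 ≈ 1.725 h.

1.725 hours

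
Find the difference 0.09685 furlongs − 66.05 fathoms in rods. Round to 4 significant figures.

-20.14 rods

0.09685 furlong = 3.87400 rod and 66.05 fathom = 24.0182 rod.
3.87400 − 24.0182 ≈ -20.14 rod.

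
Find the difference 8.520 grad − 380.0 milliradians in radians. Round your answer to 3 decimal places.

8.520 grad = 0.133832 rad and 380.0 mrad = 0.380000 rad.
0.133832 − 0.380000 ≈ -0.246 rad.

-0.246 rad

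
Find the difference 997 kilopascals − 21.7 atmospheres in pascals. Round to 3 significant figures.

-1.20 × 10^6 Pa

997 kPa = 997000 Pa and 21.7 atm = 2.19875 × 10^6 Pa.
997000 − 2.19875 × 10^6 ≈ -1.20 × 10^6 Pa.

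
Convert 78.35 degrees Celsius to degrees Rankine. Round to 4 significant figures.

632.7 °R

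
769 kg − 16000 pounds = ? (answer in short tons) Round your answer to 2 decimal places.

-7.15 short ton

769 kg = 0.847677 short ton and 16000 lb = 8.00000 short ton.
0.847677 − 8.00000 ≈ -7.15 short ton.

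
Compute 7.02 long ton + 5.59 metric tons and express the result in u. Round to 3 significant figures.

7.66e+30 u

7.02 long ton = 4.29538e+30 u and 5.59 t = 3.36638e+30 u.
4.29538e+30 + 3.36638e+30 ≈ 7.66e+30 u.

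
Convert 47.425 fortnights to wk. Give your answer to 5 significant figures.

94.850 weeks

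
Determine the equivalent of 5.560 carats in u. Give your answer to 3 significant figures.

1 ct = 1.20443 × 10^23 u.
5.560 × 1.20443 × 10^23 ≈ 6.70 × 10^23 u.

6.70 × 10^23 atomic mass units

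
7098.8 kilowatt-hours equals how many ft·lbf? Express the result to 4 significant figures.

1.885 × 10^10 foot-pounds

1 kilowatt-hour = 2.65522 × 10^6 foot-pounds.
Then 7098.8 × 2.65522 × 10^6 ≈ 1.885 × 10^10 ft·lbf.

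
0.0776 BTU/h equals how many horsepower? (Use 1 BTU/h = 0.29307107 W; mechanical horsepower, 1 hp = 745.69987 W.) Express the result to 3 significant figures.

3.05e-5 hp

1 BTU per hour = 0.000393015 horsepower.
Thus 0.0776 × 0.000393015 ≈ 3.05e-5 hp.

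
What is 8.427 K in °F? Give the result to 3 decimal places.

-444.501 degrees Fahrenheit

K = (°F + 459.67) × 5/9.
Applying the formula gives -444.501 °F.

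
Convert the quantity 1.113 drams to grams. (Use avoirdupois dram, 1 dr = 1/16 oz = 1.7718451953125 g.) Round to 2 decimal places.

1.97 g

1 dr = 1.77185 g.
Then 1.113 × 1.77185 ≈ 1.97 g.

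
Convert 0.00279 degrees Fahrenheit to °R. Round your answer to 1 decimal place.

°R = °F + 459.67.
Applying the formula gives 459.7 °R.

459.7 degrees Rankine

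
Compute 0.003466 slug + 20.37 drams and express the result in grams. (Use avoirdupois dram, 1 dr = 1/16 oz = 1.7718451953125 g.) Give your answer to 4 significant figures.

86.67 g

0.003466 slug = 50.58247 g and 20.37 dr = 36.09249 g.
50.58247 + 36.09249 ≈ 86.67 g.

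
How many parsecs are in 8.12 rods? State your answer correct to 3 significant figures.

1.32e-15 pc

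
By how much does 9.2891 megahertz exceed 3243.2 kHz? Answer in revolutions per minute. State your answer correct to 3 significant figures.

9.2891 MHz = 5.57346e+8 rpm and 3243.2 kHz = 1.94592e+8 rpm.
5.57346e+8 − 1.94592e+8 ≈ 3.63e+8 rpm.

3.63e+8 revolutions per minute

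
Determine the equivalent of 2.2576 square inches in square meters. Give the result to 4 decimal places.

1 in² = 0.000645160 square meters.
Thus 2.2576 × 0.000645160 ≈ 0.0015 m².

0.0015 m²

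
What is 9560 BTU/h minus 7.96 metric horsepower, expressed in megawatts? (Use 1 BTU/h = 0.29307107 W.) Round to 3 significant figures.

9560 BTU/h = 0.00280176 MW and 7.96 PS = 0.00585457 MW.
0.00280176 − 0.00585457 ≈ -0.00305 MW.

-0.00305 MW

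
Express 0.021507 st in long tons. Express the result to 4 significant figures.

0.0001344 long ton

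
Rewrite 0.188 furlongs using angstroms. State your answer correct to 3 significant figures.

1 furlong = 2.01168 × 10^12 Å.
Then 0.188 × 2.01168 × 10^12 ≈ 3.78 × 10^11 Å.

3.78 × 10^11 angstroms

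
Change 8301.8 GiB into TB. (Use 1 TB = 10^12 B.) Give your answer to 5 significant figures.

1 GiB = 0.00107374 terabytes.
8301.8 × 0.00107374 ≈ 8.9140 TB.

8.9140 TB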